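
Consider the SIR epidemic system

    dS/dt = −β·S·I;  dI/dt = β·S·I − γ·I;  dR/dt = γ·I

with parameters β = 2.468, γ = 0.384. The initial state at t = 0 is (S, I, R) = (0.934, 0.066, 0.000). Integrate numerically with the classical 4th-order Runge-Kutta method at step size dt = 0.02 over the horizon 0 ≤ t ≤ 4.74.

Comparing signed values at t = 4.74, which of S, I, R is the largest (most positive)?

t=0.000: state=(0.934, 0.066, 0.000)
step 1 (dt=0.02): k1=(-0.152, 0.127, 0.025), k2=(-0.155, 0.129, 0.026), k3=(-0.155, 0.129, 0.026), k4=(-0.158, 0.131, 0.026); state += dt/6·(k1+2k2+2k3+k4)
t=0.020: state=(0.931, 0.069, 0.001)
t=0.040: state=(0.928, 0.071, 0.001)
t=0.060: state=(0.924, 0.074, 0.002)
continuing one RK4 step at a time; state shown every 10 steps (Δt=0.2):
t=0.200: state=(0.898, 0.096, 0.006)
t=0.400: state=(0.848, 0.137, 0.015)
t=0.600: state=(0.783, 0.190, 0.028)
t=0.800: state=(0.702, 0.254, 0.044)
t=1.000: state=(0.608, 0.325, 0.067)
t=1.200: state=(0.509, 0.396, 0.094)
t=1.400: state=(0.412, 0.461, 0.127)
t=1.600: state=(0.324, 0.511, 0.165)
t=1.800: state=(0.249, 0.545, 0.206)
t=2.000: state=(0.190, 0.562, 0.248)
t=2.200: state=(0.143, 0.565, 0.292)
t=2.400: state=(0.109, 0.557, 0.335)
t=2.600: state=(0.083, 0.540, 0.377)
t=2.800: state=(0.064, 0.519, 0.417)
t=3.000: state=(0.050, 0.494, 0.456)
t=3.200: state=(0.039, 0.467, 0.493)
t=3.400: state=(0.031, 0.440, 0.528)
t=3.600: state=(0.025, 0.414, 0.561)
t=3.800: state=(0.021, 0.387, 0.592)
t=4.000: state=(0.017, 0.362, 0.621)
t=4.200: state=(0.015, 0.338, 0.647)
t=4.400: state=(0.012, 0.315, 0.672)
t=4.600: state=(0.011, 0.294, 0.696)
t=4.740: state=(0.010, 0.279, 0.711)
compare at T: S=0.010, I=0.279, R=0.711

largest component: R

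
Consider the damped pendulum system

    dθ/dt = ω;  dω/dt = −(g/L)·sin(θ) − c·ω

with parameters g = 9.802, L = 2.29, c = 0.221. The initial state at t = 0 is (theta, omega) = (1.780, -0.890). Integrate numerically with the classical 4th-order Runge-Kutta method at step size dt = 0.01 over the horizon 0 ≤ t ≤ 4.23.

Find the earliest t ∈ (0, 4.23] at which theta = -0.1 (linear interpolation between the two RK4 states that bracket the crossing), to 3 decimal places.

t = 0.822

t=0.000: state=(1.780, -0.890)
step 1 (dt=0.01): k1=(-0.890, -3.990), k2=(-0.910, -3.990), k3=(-0.910, -3.990), k4=(-0.930, -3.989); state += dt/6·(k1+2k2+2k3+k4)
t=0.010: state=(1.771, -0.930)
t=0.020: state=(1.761, -0.970)
t=0.030: state=(1.752, -1.010)
continuing one RK4 step at a time; state shown every 20 steps (Δt=0.2):
t=0.200: state=(1.522, -1.683)
t=0.400: state=(1.110, -2.417)
t=0.600: state=(0.570, -2.932)
t=0.800: state=(-0.034, -3.024)
t=0.820: state=(-0.094, -3.005)
next step: t=0.830: state=(-0.124, -2.993) — theta has crossed -0.1
linear interpolation between t=0.820 (-0.09421) and t=0.830 (-0.12421) → t≈0.822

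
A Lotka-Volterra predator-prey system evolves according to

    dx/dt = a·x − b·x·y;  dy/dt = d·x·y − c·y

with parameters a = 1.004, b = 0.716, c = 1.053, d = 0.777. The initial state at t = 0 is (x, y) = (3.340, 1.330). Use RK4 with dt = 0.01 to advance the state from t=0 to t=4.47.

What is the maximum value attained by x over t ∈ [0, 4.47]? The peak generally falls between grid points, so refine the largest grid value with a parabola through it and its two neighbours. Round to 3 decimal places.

t=0.000: state=(3.340, 1.330)
step 1 (dt=0.01): k1=(0.173, 2.051), k2=(0.148, 2.068), k3=(0.148, 2.068), k4=(0.123, 2.085); state += dt/6·(k1+2k2+2k3+k4)
t=0.010: state=(3.341, 1.351)
t=0.020: state=(3.342, 1.372)
t=0.030: state=(3.343, 1.393)
continuing one RK4 step at a time; state shown every 20 steps (Δt=0.2):
t=0.200: state=(3.267, 1.805)
t=0.400: state=(2.961, 2.380)
t=0.600: state=(2.470, 2.945)
t=0.800: state=(1.918, 3.355)
t=1.000: state=(1.429, 3.520)
t=1.200: state=(1.057, 3.454)
t=1.400: state=(0.800, 3.228)
t=1.600: state=(0.629, 2.919)
t=1.800: state=(0.519, 2.584)
t=2.000: state=(0.448, 2.256)
t=2.200: state=(0.406, 1.952)
t=2.400: state=(0.383, 1.681)
t=2.600: state=(0.374, 1.444)
t=2.800: state=(0.377, 1.240)
t=3.000: state=(0.391, 1.066)
t=3.200: state=(0.415, 0.919)
t=3.400: state=(0.449, 0.796)
t=3.600: state=(0.493, 0.694)
t=3.800: state=(0.549, 0.610)
t=4.000: state=(0.618, 0.541)
t=4.200: state=(0.702, 0.485)
t=4.400: state=(0.804, 0.442)
t=4.470: state=(0.844, 0.429)
largest grid value and its neighbours: x(0.020)=3.34246, x(0.030)=3.34294, x(0.040)=3.34290
parabola through these three points peaks at t≈0.034 with x≈3.34299

max x = 3.343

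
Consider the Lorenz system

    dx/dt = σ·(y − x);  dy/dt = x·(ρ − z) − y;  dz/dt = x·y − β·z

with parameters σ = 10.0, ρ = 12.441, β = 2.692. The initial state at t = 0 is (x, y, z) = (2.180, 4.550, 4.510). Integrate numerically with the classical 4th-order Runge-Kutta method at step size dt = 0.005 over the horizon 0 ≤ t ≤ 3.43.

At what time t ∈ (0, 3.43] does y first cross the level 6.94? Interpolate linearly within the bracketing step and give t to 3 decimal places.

t=0.000: state=(2.180, 4.550, 4.510)
step 1 (dt=0.005): k1=(23.700, 12.740, -2.222), k2=(23.426, 13.190, -1.866), k3=(23.444, 13.182, -1.869), k4=(23.187, 13.625, -1.512); state += dt/6·(k1+2k2+2k3+k4)
t=0.005: state=(2.297, 4.616, 4.501)
t=0.010: state=(2.412, 4.686, 4.495)
t=0.015: state=(2.525, 4.761, 4.493)
t=0.115: state=(4.681, 6.936, 5.322)
next step: t=0.120: state=(4.794, 7.068, 5.416) — y has crossed 6.94
linear interpolation between t=0.115 (6.93583) and t=0.120 (7.06835) → t≈0.115

t = 0.115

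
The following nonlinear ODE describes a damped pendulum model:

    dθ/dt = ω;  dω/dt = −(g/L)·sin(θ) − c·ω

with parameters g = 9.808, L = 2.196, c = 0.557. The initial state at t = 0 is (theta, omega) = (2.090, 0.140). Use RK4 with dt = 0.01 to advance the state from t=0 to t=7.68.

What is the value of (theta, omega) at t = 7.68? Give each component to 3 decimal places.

(theta, omega) = (-0.132, -0.350)

t=0.000: state=(2.090, 0.140)
step 1 (dt=0.01): k1=(0.140, -3.956), k2=(0.120, -3.943), k3=(0.120, -3.943), k4=(0.101, -3.931); state += dt/6·(k1+2k2+2k3+k4)
t=0.010: state=(2.091, 0.101)
t=0.020: state=(2.092, 0.061)
t=0.030: state=(2.092, 0.022)
continuing one RK4 step at a time; state shown every 25 steps (Δt=0.25):
t=0.250: state=(2.006, -0.795)
t=0.500: state=(1.696, -1.685)
t=0.750: state=(1.171, -2.488)
t=1.000: state=(0.483, -2.917)
t=1.250: state=(-0.229, -2.653)
t=1.500: state=(-0.792, -1.783)
t=1.750: state=(-1.102, -0.693)
t=2.000: state=(-1.143, 0.346)
t=2.250: state=(-0.944, 1.209)
t=2.500: state=(-0.564, 1.766)
t=2.750: state=(-0.099, 1.870)
t=3.000: state=(0.330, 1.494)
t=3.250: state=(0.622, 0.808)
t=3.500: state=(0.727, 0.038)
t=3.750: state=(0.649, -0.639)
t=4.000: state=(0.426, -1.095)
t=4.250: state=(0.128, -1.236)
t=4.500: state=(-0.164, -1.049)
t=4.750: state=(-0.377, -0.623)
t=5.000: state=(-0.468, -0.104)
t=5.250: state=(-0.432, 0.372)
t=5.500: state=(-0.294, 0.699)
t=5.750: state=(-0.101, 0.812)
t=6.000: state=(0.093, 0.706)
t=6.250: state=(0.238, 0.435)
t=6.500: state=(0.305, 0.091)
t=6.750: state=(0.286, -0.231)
t=7.000: state=(0.198, -0.454)
t=7.250: state=(0.071, -0.534)
t=7.500: state=(-0.057, -0.469)
t=7.680: state=(-0.132, -0.350)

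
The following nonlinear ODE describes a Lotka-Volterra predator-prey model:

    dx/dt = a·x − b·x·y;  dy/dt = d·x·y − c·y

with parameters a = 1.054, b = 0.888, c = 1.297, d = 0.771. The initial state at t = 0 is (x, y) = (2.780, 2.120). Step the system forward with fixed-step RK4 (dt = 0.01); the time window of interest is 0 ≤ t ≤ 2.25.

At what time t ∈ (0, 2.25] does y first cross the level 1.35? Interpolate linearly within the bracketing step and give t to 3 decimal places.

t=0.000: state=(2.780, 2.120)
step 1 (dt=0.01): k1=(-2.303, 1.794), k2=(-2.316, 1.783), k3=(-2.316, 1.783), k4=(-2.328, 1.771); state += dt/6·(k1+2k2+2k3+k4)
t=0.010: state=(2.757, 2.138)
t=0.020: state=(2.733, 2.155)
t=0.030: state=(2.710, 2.173)
continuing one RK4 step at a time; state shown every 10 steps (Δt=0.1):
t=0.100: state=(2.540, 2.286)
t=0.200: state=(2.289, 2.419)
t=0.300: state=(2.043, 2.511)
t=0.400: state=(1.812, 2.558)
t=0.500: state=(1.603, 2.563)
t=0.600: state=(1.421, 2.529)
t=0.700: state=(1.264, 2.463)
t=0.800: state=(1.133, 2.373)
t=0.900: state=(1.025, 2.265)
t=1.000: state=(0.936, 2.145)
t=1.100: state=(0.865, 2.020)
t=1.200: state=(0.808, 1.892)
t=1.300: state=(0.763, 1.765)
t=1.400: state=(0.729, 1.642)
t=1.500: state=(0.703, 1.524)
t=1.600: state=(0.686, 1.412)
t=1.650: state=(0.680, 1.359)
next step: t=1.660: state=(0.679, 1.349) — y has crossed 1.35
linear interpolation between t=1.650 (1.35911) and t=1.660 (1.34864) → t≈1.659

t = 1.659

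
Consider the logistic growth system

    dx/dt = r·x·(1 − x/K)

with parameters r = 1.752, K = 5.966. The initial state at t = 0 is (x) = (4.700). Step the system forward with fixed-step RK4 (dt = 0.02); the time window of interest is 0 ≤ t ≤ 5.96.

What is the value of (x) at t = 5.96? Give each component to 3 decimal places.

(x) = (5.966)

t=0.000: state=(4.700)
step 1 (dt=0.02): k1=(1.747), k2=(1.730), k3=(1.730), k4=(1.712); state += dt/6·(k1+2k2+2k3+k4)
t=0.020: state=(4.735)
t=0.040: state=(4.768)
t=0.060: state=(4.802)
continuing one RK4 step at a time; state shown every 10 steps (Δt=0.2):
t=0.200: state=(5.015)
t=0.400: state=(5.263)
t=0.600: state=(5.453)
t=0.800: state=(5.595)
t=1.000: state=(5.700)
t=1.200: state=(5.776)
t=1.400: state=(5.831)
t=1.600: state=(5.870)
t=1.800: state=(5.898)
t=2.000: state=(5.918)
t=2.200: state=(5.932)
t=2.400: state=(5.942)
t=2.600: state=(5.949)
t=2.800: state=(5.954)
t=3.000: state=(5.958)
t=3.200: state=(5.960)
t=3.400: state=(5.962)
t=3.600: state=(5.963)
t=3.800: state=(5.964)
t=4.000: state=(5.965)
t=4.200: state=(5.965)
t=4.400: state=(5.965)
t=4.600: state=(5.965)
t=4.800: state=(5.966)
t=5.000: state=(5.966)
t=5.200: state=(5.966)
t=5.400: state=(5.966)
t=5.600: state=(5.966)
t=5.800: state=(5.966)
t=5.960: state=(5.966)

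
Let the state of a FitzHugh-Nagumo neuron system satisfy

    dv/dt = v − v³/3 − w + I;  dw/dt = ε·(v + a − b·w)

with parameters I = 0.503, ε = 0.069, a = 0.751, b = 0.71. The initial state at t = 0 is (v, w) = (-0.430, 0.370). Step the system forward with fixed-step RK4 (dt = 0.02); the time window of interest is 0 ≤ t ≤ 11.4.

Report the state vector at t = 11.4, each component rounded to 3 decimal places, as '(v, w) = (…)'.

t=0.000: state=(-0.430, 0.370)
step 1 (dt=0.02): k1=(-0.270, 0.004), k2=(-0.273, 0.004), k3=(-0.273, 0.004), k4=(-0.275, 0.004); state += dt/6·(k1+2k2+2k3+k4)
t=0.020: state=(-0.435, 0.370)
t=0.040: state=(-0.441, 0.370)
t=0.060: state=(-0.447, 0.370)
continuing one RK4 step at a time; state shown every 25 steps (Δt=0.5):
t=0.500: state=(-0.595, 0.369)
t=1.000: state=(-0.819, 0.362)
t=1.500: state=(-1.074, 0.347)
t=2.000: state=(-1.301, 0.323)
t=2.500: state=(-1.453, 0.294)
t=3.000: state=(-1.530, 0.261)
t=3.500: state=(-1.557, 0.228)
t=4.000: state=(-1.559, 0.195)
t=4.500: state=(-1.548, 0.163)
t=5.000: state=(-1.531, 0.132)
t=5.500: state=(-1.512, 0.102)
t=6.000: state=(-1.491, 0.074)
t=6.500: state=(-1.469, 0.048)
t=7.000: state=(-1.448, 0.022)
t=7.500: state=(-1.425, -0.001)
t=8.000: state=(-1.403, -0.024)
t=8.500: state=(-1.381, -0.045)
t=9.000: state=(-1.358, -0.065)
t=9.500: state=(-1.335, -0.084)
t=10.000: state=(-1.313, -0.102)
t=10.500: state=(-1.290, -0.118)
t=11.000: state=(-1.266, -0.133)
t=11.400: state=(-1.248, -0.144)

(v, w) = (-1.248, -0.144)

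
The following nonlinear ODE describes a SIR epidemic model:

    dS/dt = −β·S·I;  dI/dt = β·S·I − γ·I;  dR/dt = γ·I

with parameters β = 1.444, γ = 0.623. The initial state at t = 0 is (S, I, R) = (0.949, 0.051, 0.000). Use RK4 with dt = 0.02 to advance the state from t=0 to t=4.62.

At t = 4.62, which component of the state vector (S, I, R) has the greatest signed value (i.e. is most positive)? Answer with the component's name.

largest component: R

t=0.000: state=(0.949, 0.051, 0.000)
step 1 (dt=0.02): k1=(-0.070, 0.038, 0.032), k2=(-0.070, 0.038, 0.032), k3=(-0.070, 0.038, 0.032), k4=(-0.071, 0.039, 0.032); state += dt/6·(k1+2k2+2k3+k4)
t=0.020: state=(0.948, 0.052, 0.001)
t=0.040: state=(0.946, 0.053, 0.001)
t=0.060: state=(0.945, 0.053, 0.002)
continuing one RK4 step at a time; state shown every 10 steps (Δt=0.2):
t=0.200: state=(0.934, 0.059, 0.007)
t=0.400: state=(0.917, 0.068, 0.015)
t=0.600: state=(0.898, 0.078, 0.024)
t=0.800: state=(0.876, 0.089, 0.034)
t=1.000: state=(0.853, 0.101, 0.046)
t=1.200: state=(0.827, 0.114, 0.060)
t=1.400: state=(0.798, 0.127, 0.075)
t=1.600: state=(0.768, 0.141, 0.091)
t=1.800: state=(0.736, 0.154, 0.110)
t=2.000: state=(0.703, 0.168, 0.130)
t=2.200: state=(0.668, 0.180, 0.151)
t=2.400: state=(0.633, 0.192, 0.175)
t=2.600: state=(0.598, 0.203, 0.199)
t=2.800: state=(0.563, 0.212, 0.225)
t=3.000: state=(0.529, 0.219, 0.252)
t=3.200: state=(0.497, 0.224, 0.279)
t=3.400: state=(0.465, 0.227, 0.308)
t=3.600: state=(0.436, 0.228, 0.336)
t=3.800: state=(0.408, 0.228, 0.364)
t=4.000: state=(0.382, 0.225, 0.393)
t=4.200: state=(0.358, 0.221, 0.421)
t=4.400: state=(0.336, 0.216, 0.448)
t=4.600: state=(0.316, 0.210, 0.474)
t=4.620: state=(0.314, 0.209, 0.477)
compare at T: S=0.314, I=0.209, R=0.477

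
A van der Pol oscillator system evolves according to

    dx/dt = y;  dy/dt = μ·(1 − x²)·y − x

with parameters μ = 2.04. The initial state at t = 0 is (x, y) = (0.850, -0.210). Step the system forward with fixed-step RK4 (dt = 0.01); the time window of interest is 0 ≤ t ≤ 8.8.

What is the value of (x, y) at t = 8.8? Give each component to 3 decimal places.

t=0.000: state=(0.850, -0.210)
step 1 (dt=0.01): k1=(-0.210, -0.969), k2=(-0.215, -0.971), k3=(-0.215, -0.971), k4=(-0.220, -0.974); state += dt/6·(k1+2k2+2k3+k4)
t=0.010: state=(0.848, -0.220)
t=0.020: state=(0.846, -0.229)
t=0.030: state=(0.843, -0.239)
continuing one RK4 step at a time; state shown every 50 steps (Δt=0.5):
t=0.500: state=(0.607, -0.817)
t=1.000: state=(-0.102, -2.267)
t=1.500: state=(-1.549, -2.284)
t=2.000: state=(-1.913, 0.124)
t=2.500: state=(-1.773, 0.362)
t=3.000: state=(-1.569, 0.454)
t=3.500: state=(-1.309, 0.605)
t=4.000: state=(-0.931, 0.967)
t=4.500: state=(-0.205, 2.215)
t=5.000: state=(1.439, 3.261)
t=5.500: state=(2.019, -0.063)
t=6.000: state=(1.895, -0.329)
t=6.500: state=(1.713, -0.397)
t=7.000: state=(1.493, -0.493)
t=7.500: state=(1.205, -0.686)
t=8.000: state=(0.756, -1.206)
t=8.500: state=(-0.221, -3.072)
t=8.800: state=(-1.310, -3.546)

(x, y) = (-1.310, -3.546)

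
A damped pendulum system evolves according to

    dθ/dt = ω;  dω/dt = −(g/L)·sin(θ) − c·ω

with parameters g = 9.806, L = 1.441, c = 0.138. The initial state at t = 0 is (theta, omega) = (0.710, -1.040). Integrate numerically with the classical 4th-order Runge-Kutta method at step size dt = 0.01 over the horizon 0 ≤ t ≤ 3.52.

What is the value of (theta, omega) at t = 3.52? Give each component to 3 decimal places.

(theta, omega) = (-0.634, 0.003)

t=0.000: state=(0.710, -1.040)
step 1 (dt=0.01): k1=(-1.040, -4.292), k2=(-1.061, -4.262), k3=(-1.061, -4.262), k4=(-1.083, -4.231); state += dt/6·(k1+2k2+2k3+k4)
t=0.010: state=(0.699, -1.083)
t=0.020: state=(0.688, -1.125)
t=0.030: state=(0.677, -1.166)
continuing one RK4 step at a time; state shown every 20 steps (Δt=0.2):
t=0.200: state=(0.426, -1.744)
t=0.400: state=(0.042, -2.010)
t=0.600: state=(-0.343, -1.749)
t=0.800: state=(-0.629, -1.062)
t=1.000: state=(-0.753, -0.162)
t=1.200: state=(-0.693, 0.745)
t=1.400: state=(-0.467, 1.473)
t=1.600: state=(-0.129, 1.832)
t=1.800: state=(0.233, 1.709)
t=2.000: state=(0.525, 1.155)
t=2.200: state=(0.678, 0.349)
t=2.400: state=(0.661, -0.509)
t=2.600: state=(0.483, -1.234)
t=2.800: state=(0.188, -1.649)
t=3.000: state=(-0.147, -1.631)
t=3.200: state=(-0.435, -1.192)
t=3.400: state=(-0.605, -0.478)
t=3.520: state=(-0.634, 0.003)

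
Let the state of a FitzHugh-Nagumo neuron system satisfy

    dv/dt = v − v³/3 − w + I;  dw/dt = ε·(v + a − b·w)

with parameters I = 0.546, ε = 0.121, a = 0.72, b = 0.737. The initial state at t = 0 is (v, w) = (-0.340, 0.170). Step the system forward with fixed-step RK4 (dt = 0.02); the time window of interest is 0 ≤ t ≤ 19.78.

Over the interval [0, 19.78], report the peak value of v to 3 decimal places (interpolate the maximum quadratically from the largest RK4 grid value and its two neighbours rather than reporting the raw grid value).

max v = 1.567

t=0.000: state=(-0.340, 0.170)
step 1 (dt=0.02): k1=(0.049, 0.031), k2=(0.049, 0.031), k3=(0.049, 0.031), k4=(0.049, 0.031); state += dt/6·(k1+2k2+2k3+k4)
t=0.020: state=(-0.339, 0.171)
t=0.040: state=(-0.338, 0.171)
t=0.060: state=(-0.337, 0.172)
continuing one RK4 step at a time; state shown every 50 steps (Δt=1):
t=1.000: state=(-0.283, 0.203)
t=2.000: state=(-0.195, 0.241)
t=3.000: state=(-0.037, 0.289)
t=4.000: state=(0.291, 0.360)
t=5.000: state=(0.918, 0.481)
t=6.000: state=(1.471, 0.666)
t=7.000: state=(1.563, 0.872)
t=8.000: state=(1.480, 1.058)
t=9.000: state=(1.353, 1.215)
t=10.000: state=(1.198, 1.342)
t=11.000: state=(1.002, 1.439)
t=12.000: state=(0.721, 1.500)
t=13.000: state=(0.198, 1.512)
t=14.000: state=(-1.013, 1.427)
t=15.000: state=(-1.922, 1.203)
t=16.000: state=(-1.935, 0.958)
t=17.000: state=(-1.857, 0.740)
t=18.000: state=(-1.774, 0.550)
t=19.000: state=(-1.692, 0.386)
t=19.780: state=(-1.628, 0.275)
largest grid value and its neighbours: v(6.780)=1.56707, v(6.800)=1.56708, v(6.820)=1.56702
parabola through these three points peaks at t≈6.794 with v≈1.56709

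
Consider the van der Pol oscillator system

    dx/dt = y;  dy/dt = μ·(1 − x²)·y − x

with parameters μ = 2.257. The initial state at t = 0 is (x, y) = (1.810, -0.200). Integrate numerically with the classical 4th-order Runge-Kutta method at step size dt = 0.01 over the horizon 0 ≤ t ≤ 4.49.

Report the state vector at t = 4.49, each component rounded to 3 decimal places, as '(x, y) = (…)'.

t=0.000: state=(1.810, -0.200)
step 1 (dt=0.01): k1=(-0.200, -0.783), k2=(-0.204, -0.763), k3=(-0.204, -0.764), k4=(-0.208, -0.745); state += dt/6·(k1+2k2+2k3+k4)
t=0.010: state=(1.808, -0.208)
t=0.020: state=(1.806, -0.215)
t=0.030: state=(1.804, -0.222)
continuing one RK4 step at a time; state shown every 20 steps (Δt=0.2):
t=0.200: state=(1.758, -0.302)
t=0.400: state=(1.692, -0.353)
t=0.600: state=(1.618, -0.392)
t=0.800: state=(1.536, -0.431)
t=1.000: state=(1.445, -0.479)
t=1.200: state=(1.343, -0.541)
t=1.400: state=(1.227, -0.627)
t=1.600: state=(1.089, -0.753)
t=1.800: state=(0.921, -0.950)
t=2.000: state=(0.700, -1.282)
t=2.200: state=(0.390, -1.879)
t=2.400: state=(-0.082, -2.935)
t=2.600: state=(-0.796, -4.083)
t=2.800: state=(-1.563, -3.080)
t=3.000: state=(-1.947, -0.910)
t=3.200: state=(-2.021, -0.017)
t=3.400: state=(-1.996, 0.215)
t=3.600: state=(-1.946, 0.280)
t=3.800: state=(-1.887, 0.307)
t=4.000: state=(-1.823, 0.328)
t=4.200: state=(-1.756, 0.349)
t=4.400: state=(-1.683, 0.374)
t=4.490: state=(-1.649, 0.387)

(x, y) = (-1.649, 0.387)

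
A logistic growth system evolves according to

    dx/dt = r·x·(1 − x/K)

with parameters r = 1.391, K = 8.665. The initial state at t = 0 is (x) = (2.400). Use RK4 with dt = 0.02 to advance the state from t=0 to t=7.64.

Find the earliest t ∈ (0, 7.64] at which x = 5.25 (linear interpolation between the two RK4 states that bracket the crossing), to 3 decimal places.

t = 0.999

t=0.000: state=(2.400)
step 1 (dt=0.02): k1=(2.414), k2=(2.429), k3=(2.429), k4=(2.444); state += dt/6·(k1+2k2+2k3+k4)
t=0.020: state=(2.449)
t=0.040: state=(2.498)
t=0.060: state=(2.547)
continuing one RK4 step at a time; state shown every 25 steps (Δt=0.5):
t=0.500: state=(3.764)
t=0.980: state=(5.195)
next step: t=1.000: state=(5.253) — x has crossed 5.25
linear interpolation between t=0.980 (5.19527) and t=1.000 (5.25298) → t≈0.999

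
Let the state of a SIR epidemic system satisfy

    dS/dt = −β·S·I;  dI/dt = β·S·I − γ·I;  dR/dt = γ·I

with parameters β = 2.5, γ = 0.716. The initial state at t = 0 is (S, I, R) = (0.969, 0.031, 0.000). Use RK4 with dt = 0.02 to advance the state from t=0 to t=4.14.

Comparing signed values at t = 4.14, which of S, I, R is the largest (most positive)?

t=0.000: state=(0.969, 0.031, 0.000)
step 1 (dt=0.02): k1=(-0.075, 0.053, 0.022), k2=(-0.076, 0.054, 0.023), k3=(-0.076, 0.054, 0.023), k4=(-0.078, 0.055, 0.023); state += dt/6·(k1+2k2+2k3+k4)
t=0.020: state=(0.967, 0.032, 0.000)
t=0.040: state=(0.966, 0.033, 0.001)
t=0.060: state=(0.964, 0.034, 0.001)
continuing one RK4 step at a time; state shown every 10 steps (Δt=0.2):
t=0.200: state=(0.951, 0.043, 0.005)
t=0.400: state=(0.927, 0.060, 0.013)
t=0.600: state=(0.895, 0.082, 0.023)
t=0.800: state=(0.853, 0.110, 0.037)
t=1.000: state=(0.800, 0.145, 0.055)
t=1.200: state=(0.737, 0.184, 0.078)
t=1.400: state=(0.665, 0.227, 0.108)
t=1.600: state=(0.588, 0.269, 0.143)
t=1.800: state=(0.509, 0.307, 0.185)
t=2.000: state=(0.433, 0.336, 0.231)
t=2.200: state=(0.364, 0.356, 0.280)
t=2.400: state=(0.304, 0.364, 0.332)
t=2.600: state=(0.253, 0.362, 0.384)
t=2.800: state=(0.212, 0.353, 0.435)
t=3.000: state=(0.178, 0.337, 0.485)
t=3.200: state=(0.151, 0.317, 0.532)
t=3.400: state=(0.130, 0.295, 0.575)
t=3.600: state=(0.113, 0.271, 0.616)
t=3.800: state=(0.099, 0.248, 0.653)
t=4.000: state=(0.088, 0.225, 0.687)
t=4.140: state=(0.082, 0.210, 0.709)
compare at T: S=0.082, I=0.210, R=0.709

largest component: R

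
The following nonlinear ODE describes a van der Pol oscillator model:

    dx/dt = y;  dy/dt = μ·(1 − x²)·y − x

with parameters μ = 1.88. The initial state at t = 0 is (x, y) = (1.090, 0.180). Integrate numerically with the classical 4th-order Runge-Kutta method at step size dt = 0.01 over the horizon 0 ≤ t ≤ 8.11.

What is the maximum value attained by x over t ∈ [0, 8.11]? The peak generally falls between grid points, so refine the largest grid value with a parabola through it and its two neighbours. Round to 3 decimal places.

t=0.000: state=(1.090, 0.180)
step 1 (dt=0.01): k1=(0.180, -1.154), k2=(0.174, -1.153), k3=(0.174, -1.153), k4=(0.168, -1.153); state += dt/6·(k1+2k2+2k3+k4)
t=0.010: state=(1.092, 0.168)
t=0.020: state=(1.093, 0.157)
t=0.030: state=(1.095, 0.145)
continuing one RK4 step at a time; state shown every 50 steps (Δt=0.5):
t=0.500: state=(1.043, -0.352)
t=1.000: state=(0.734, -0.926)
t=1.500: state=(-0.008, -2.283)
t=2.000: state=(-1.507, -2.590)
t=2.500: state=(-1.964, 0.079)
t=3.000: state=(-1.828, 0.368)
t=3.500: state=(-1.621, 0.462)
t=4.000: state=(-1.358, 0.605)
t=4.500: state=(-0.987, 0.928)
t=5.000: state=(-0.321, 1.946)
t=5.500: state=(1.174, 3.549)
t=6.000: state=(2.015, 0.141)
t=6.500: state=(1.919, -0.334)
t=7.000: state=(1.730, -0.418)
t=7.500: state=(1.497, -0.523)
t=8.000: state=(1.191, -0.730)
t=8.110: state=(1.106, -0.806)
largest grid value and its neighbours: x(6.050)=2.01889, x(6.060)=2.01897, x(6.070)=2.01885
parabola through these three points peaks at t≈6.059 with x≈2.01897

max x = 2.019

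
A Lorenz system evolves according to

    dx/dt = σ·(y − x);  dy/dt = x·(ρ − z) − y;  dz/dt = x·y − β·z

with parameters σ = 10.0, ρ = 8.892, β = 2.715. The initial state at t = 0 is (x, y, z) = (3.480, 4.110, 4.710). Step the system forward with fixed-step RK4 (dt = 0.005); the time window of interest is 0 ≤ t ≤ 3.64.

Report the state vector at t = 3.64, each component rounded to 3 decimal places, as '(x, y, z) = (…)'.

t=0.000: state=(3.480, 4.110, 4.710)
step 1 (dt=0.005): k1=(6.300, 10.443, 1.515), k2=(6.404, 10.470, 1.661), k3=(6.402, 10.470, 1.661), k4=(6.503, 10.496, 1.808); state += dt/6·(k1+2k2+2k3+k4)
t=0.005: state=(3.512, 4.162, 4.718)
t=0.010: state=(3.545, 4.215, 4.728)
t=0.015: state=(3.579, 4.268, 4.739)
continuing one RK4 step at a time; state shown every 40 steps (Δt=0.2):
t=0.200: state=(5.211, 6.121, 6.333)
t=0.400: state=(6.120, 5.924, 9.414)
t=0.600: state=(4.778, 3.935, 9.572)
t=0.800: state=(3.619, 3.366, 7.749)
t=1.000: state=(3.693, 3.976, 6.504)
t=1.200: state=(4.548, 5.052, 6.692)
t=1.400: state=(5.327, 5.502, 8.086)
t=1.600: state=(5.098, 4.751, 8.909)
t=1.800: state=(4.360, 4.065, 8.305)
t=2.000: state=(4.099, 4.134, 7.424)
t=2.200: state=(4.414, 4.656, 7.194)
t=2.400: state=(4.879, 5.050, 7.727)
t=2.600: state=(4.963, 4.873, 8.323)
t=2.800: state=(4.641, 4.458, 8.275)
t=3.000: state=(4.386, 4.335, 7.820)
t=3.200: state=(4.445, 4.541, 7.547)
t=3.400: state=(4.681, 4.793, 7.693)
t=3.600: state=(4.807, 4.809, 8.022)
t=3.640: state=(4.803, 4.780, 8.070)

(x, y, z) = (4.803, 4.780, 8.070)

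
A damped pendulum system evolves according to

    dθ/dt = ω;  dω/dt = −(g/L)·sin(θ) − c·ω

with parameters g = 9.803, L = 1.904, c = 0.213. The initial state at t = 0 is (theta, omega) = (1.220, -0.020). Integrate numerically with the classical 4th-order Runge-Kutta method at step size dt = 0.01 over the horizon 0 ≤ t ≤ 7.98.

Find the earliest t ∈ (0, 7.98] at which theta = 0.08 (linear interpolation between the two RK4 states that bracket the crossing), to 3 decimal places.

t=0.000: state=(1.220, -0.020)
step 1 (dt=0.01): k1=(-0.020, -4.831), k2=(-0.044, -4.825), k3=(-0.044, -4.825), k4=(-0.068, -4.820); state += dt/6·(k1+2k2+2k3+k4)
t=0.010: state=(1.220, -0.068)
t=0.020: state=(1.219, -0.116)
t=0.030: state=(1.217, -0.164)
continuing one RK4 step at a time; state shown every 50 steps (Δt=0.5):
t=0.500: state=(0.655, -2.068)
t=0.750: state=(0.081, -2.411)
next step: t=0.760: state=(0.057, -2.409) — theta has crossed 0.08
linear interpolation between t=0.750 (0.08069) and t=0.760 (0.05658) → t≈0.750

t = 0.750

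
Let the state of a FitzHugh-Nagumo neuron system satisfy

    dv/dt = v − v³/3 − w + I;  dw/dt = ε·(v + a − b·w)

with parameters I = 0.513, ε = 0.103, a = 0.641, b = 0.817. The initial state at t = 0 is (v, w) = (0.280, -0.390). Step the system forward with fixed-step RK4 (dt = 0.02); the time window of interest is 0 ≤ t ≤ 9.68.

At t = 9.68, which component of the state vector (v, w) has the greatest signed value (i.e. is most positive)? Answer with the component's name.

largest component: w

t=0.000: state=(0.280, -0.390)
step 1 (dt=0.02): k1=(1.176, 0.128), k2=(1.185, 0.129), k3=(1.185, 0.129), k4=(1.195, 0.130); state += dt/6·(k1+2k2+2k3+k4)
t=0.020: state=(0.304, -0.387)
t=0.040: state=(0.328, -0.385)
t=0.060: state=(0.352, -0.382)
continuing one RK4 step at a time; state shown every 25 steps (Δt=0.5):
t=0.500: state=(0.968, -0.311)
t=1.000: state=(1.609, -0.199)
t=1.500: state=(1.883, -0.069)
t=2.000: state=(1.927, 0.063)
t=2.500: state=(1.904, 0.189)
t=3.000: state=(1.863, 0.309)
t=3.500: state=(1.818, 0.421)
t=4.000: state=(1.771, 0.527)
t=4.500: state=(1.724, 0.625)
t=5.000: state=(1.676, 0.718)
t=5.500: state=(1.627, 0.804)
t=6.000: state=(1.577, 0.884)
t=6.500: state=(1.526, 0.958)
t=7.000: state=(1.474, 1.026)
t=7.500: state=(1.420, 1.089)
t=8.000: state=(1.363, 1.147)
t=8.500: state=(1.304, 1.199)
t=9.000: state=(1.242, 1.246)
t=9.500: state=(1.174, 1.288)
t=9.680: state=(1.148, 1.302)
compare at T: v=1.148, w=1.302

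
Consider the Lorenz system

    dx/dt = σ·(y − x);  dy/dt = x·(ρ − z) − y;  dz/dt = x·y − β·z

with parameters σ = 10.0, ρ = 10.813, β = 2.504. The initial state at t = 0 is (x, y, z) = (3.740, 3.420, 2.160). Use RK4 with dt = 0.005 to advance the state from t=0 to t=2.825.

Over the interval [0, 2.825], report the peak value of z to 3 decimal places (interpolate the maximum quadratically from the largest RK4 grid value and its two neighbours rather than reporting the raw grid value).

max z = 14.934

t=0.000: state=(3.740, 3.420, 2.160)
step 1 (dt=0.005): k1=(-3.200, 28.942, 7.382), k2=(-2.396, 28.732, 7.579), k3=(-2.422, 28.748, 7.582), k4=(-1.642, 28.552, 7.782); state += dt/6·(k1+2k2+2k3+k4)
t=0.005: state=(3.728, 3.564, 2.198)
t=0.010: state=(3.723, 3.706, 2.238)
t=0.015: state=(3.726, 3.846, 2.280)
continuing one RK4 step at a time; state shown every 20 steps (Δt=0.1):
t=0.100: state=(4.554, 6.171, 3.422)
t=0.200: state=(6.550, 8.717, 6.410)
t=0.300: state=(8.302, 9.279, 11.211)
t=0.400: state=(8.008, 6.453, 14.669)
t=0.500: state=(5.757, 3.221, 14.317)
t=0.600: state=(3.550, 1.818, 12.111)
t=0.700: state=(2.336, 1.591, 9.842)
t=0.800: state=(1.935, 1.822, 7.971)
t=0.900: state=(2.032, 2.318, 6.561)
t=1.000: state=(2.488, 3.113, 5.647)
t=1.100: state=(3.294, 4.287, 5.342)
t=1.200: state=(4.470, 5.811, 5.908)
t=1.300: state=(5.880, 7.271, 7.655)
t=1.400: state=(6.994, 7.682, 10.357)
t=1.500: state=(7.038, 6.416, 12.567)
t=1.600: state=(5.929, 4.503, 12.919)
t=1.700: state=(4.523, 3.263, 11.802)
t=1.800: state=(3.545, 2.864, 10.242)
t=1.900: state=(3.144, 3.001, 8.818)
t=2.000: state=(3.216, 3.485, 7.764)
t=2.100: state=(3.654, 4.251, 7.214)
t=2.200: state=(4.382, 5.222, 7.306)
t=2.300: state=(5.271, 6.163, 8.148)
t=2.400: state=(6.044, 6.627, 9.606)
t=2.500: state=(6.318, 6.248, 11.067)
t=2.600: state=(5.921, 5.251, 11.755)
t=2.700: state=(5.128, 4.294, 11.465)
t=2.800: state=(4.385, 3.775, 10.592)
t=2.825: state=(4.243, 3.718, 10.340)
largest grid value and its neighbours: z(0.430)=14.92597, z(0.435)=14.93343, z(0.440)=14.93153
parabola through these three points peaks at t≈0.436 with z≈14.93384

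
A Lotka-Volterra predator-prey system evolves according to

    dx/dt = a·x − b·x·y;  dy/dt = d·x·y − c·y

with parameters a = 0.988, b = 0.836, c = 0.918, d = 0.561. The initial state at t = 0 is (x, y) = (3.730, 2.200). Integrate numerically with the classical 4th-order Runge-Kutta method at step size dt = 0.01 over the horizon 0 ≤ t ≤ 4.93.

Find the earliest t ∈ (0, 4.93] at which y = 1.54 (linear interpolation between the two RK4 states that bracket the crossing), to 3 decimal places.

t = 2.011

t=0.000: state=(3.730, 2.200)
step 1 (dt=0.01): k1=(-3.175, 2.584), k2=(-3.202, 2.579), k3=(-3.201, 2.579), k4=(-3.227, 2.574); state += dt/6·(k1+2k2+2k3+k4)
t=0.010: state=(3.698, 2.226)
t=0.020: state=(3.665, 2.251)
t=0.030: state=(3.632, 2.277)
continuing one RK4 step at a time; state shown every 20 steps (Δt=0.2):
t=0.200: state=(3.019, 2.677)
t=0.400: state=(2.283, 2.998)
t=0.600: state=(1.665, 3.109)
t=0.800: state=(1.211, 3.035)
t=1.000: state=(0.902, 2.841)
t=1.200: state=(0.698, 2.584)
t=1.400: state=(0.565, 2.307)
t=1.600: state=(0.479, 2.035)
t=1.800: state=(0.424, 1.782)
t=2.000: state=(0.391, 1.552)
t=2.010: state=(0.390, 1.541)
next step: t=2.020: state=(0.389, 1.530) — y has crossed 1.54
linear interpolation between t=2.010 (1.54106) and t=2.020 (1.53032) → t≈2.011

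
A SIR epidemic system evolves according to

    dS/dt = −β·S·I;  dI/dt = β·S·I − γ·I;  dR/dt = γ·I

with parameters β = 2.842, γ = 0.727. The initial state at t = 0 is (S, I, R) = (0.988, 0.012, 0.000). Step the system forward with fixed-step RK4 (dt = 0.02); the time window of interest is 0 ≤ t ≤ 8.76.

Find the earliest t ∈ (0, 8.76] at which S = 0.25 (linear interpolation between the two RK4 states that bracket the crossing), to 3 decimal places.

t=0.000: state=(0.988, 0.012, 0.000)
step 1 (dt=0.02): k1=(-0.034, 0.025, 0.009), k2=(-0.034, 0.025, 0.009), k3=(-0.034, 0.025, 0.009), k4=(-0.035, 0.026, 0.009); state += dt/6·(k1+2k2+2k3+k4)
t=0.020: state=(0.987, 0.013, 0.000)
t=0.040: state=(0.987, 0.013, 0.000)
t=0.060: state=(0.986, 0.014, 0.001)
continuing one RK4 step at a time; state shown every 25 steps (Δt=0.5):
t=0.500: state=(0.959, 0.033, 0.008)
t=1.000: state=(0.885, 0.087, 0.028)
t=1.500: state=(0.731, 0.192, 0.077)
t=2.000: state=(0.506, 0.323, 0.171)
t=2.500: state=(0.301, 0.395, 0.304)
t=2.660: state=(0.251, 0.398, 0.351)
next step: t=2.680: state=(0.245, 0.398, 0.356) — S has crossed 0.25
linear interpolation between t=2.660 (0.25085) and t=2.680 (0.24523) → t≈2.663

t = 2.663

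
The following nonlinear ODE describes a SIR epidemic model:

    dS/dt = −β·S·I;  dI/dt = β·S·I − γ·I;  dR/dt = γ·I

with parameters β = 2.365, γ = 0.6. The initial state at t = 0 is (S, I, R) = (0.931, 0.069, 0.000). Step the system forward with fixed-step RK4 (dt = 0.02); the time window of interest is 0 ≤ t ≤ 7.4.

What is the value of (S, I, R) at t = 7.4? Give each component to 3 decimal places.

(S, I, R) = (0.023, 0.039, 0.938)

t=0.000: state=(0.931, 0.069, 0.000)
step 1 (dt=0.02): k1=(-0.152, 0.111, 0.041), k2=(-0.154, 0.112, 0.042), k3=(-0.154, 0.112, 0.042), k4=(-0.156, 0.114, 0.043); state += dt/6·(k1+2k2+2k3+k4)
t=0.020: state=(0.928, 0.071, 0.001)
t=0.040: state=(0.925, 0.074, 0.002)
t=0.060: state=(0.921, 0.076, 0.003)
continuing one RK4 step at a time; state shown every 25 steps (Δt=0.5):
t=0.500: state=(0.824, 0.145, 0.031)
t=1.000: state=(0.650, 0.259, 0.091)
t=1.500: state=(0.448, 0.367, 0.186)
t=2.000: state=(0.280, 0.415, 0.305)
t=2.500: state=(0.172, 0.400, 0.428)
t=3.000: state=(0.110, 0.349, 0.541)
t=3.500: state=(0.076, 0.288, 0.637)
t=4.000: state=(0.056, 0.230, 0.714)
t=4.500: state=(0.044, 0.181, 0.775)
t=5.000: state=(0.036, 0.140, 0.823)
t=5.500: state=(0.031, 0.108, 0.860)
t=6.000: state=(0.028, 0.083, 0.889)
t=6.500: state=(0.026, 0.063, 0.911)
t=7.000: state=(0.024, 0.048, 0.928)
t=7.400: state=(0.023, 0.039, 0.938)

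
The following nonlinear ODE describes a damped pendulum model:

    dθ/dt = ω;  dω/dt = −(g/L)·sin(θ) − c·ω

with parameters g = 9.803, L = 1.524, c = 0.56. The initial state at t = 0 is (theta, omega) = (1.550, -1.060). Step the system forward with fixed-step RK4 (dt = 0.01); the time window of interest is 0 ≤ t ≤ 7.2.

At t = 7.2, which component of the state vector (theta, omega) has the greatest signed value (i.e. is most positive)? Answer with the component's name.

t=0.000: state=(1.550, -1.060)
step 1 (dt=0.01): k1=(-1.060, -5.837), k2=(-1.089, -5.820), k3=(-1.089, -5.820), k4=(-1.118, -5.803); state += dt/6·(k1+2k2+2k3+k4)
t=0.010: state=(1.539, -1.118)
t=0.020: state=(1.528, -1.176)
t=0.030: state=(1.516, -1.234)
continuing one RK4 step at a time; state shown every 25 steps (Δt=0.25):
t=0.250: state=(1.114, -2.375)
t=0.500: state=(0.412, -3.088)
t=0.750: state=(-0.337, -2.714)
t=1.000: state=(-0.872, -1.478)
t=1.250: state=(-1.059, -0.025)
t=1.500: state=(-0.900, 1.243)
t=1.750: state=(-0.477, 2.040)
t=2.000: state=(0.055, 2.076)
t=2.250: state=(0.498, 1.369)
t=2.500: state=(0.711, 0.309)
t=2.750: state=(0.657, -0.703)
t=3.000: state=(0.388, -1.371)
t=3.250: state=(0.018, -1.490)
t=3.500: state=(-0.310, -1.058)
t=3.750: state=(-0.485, -0.315)
t=4.000: state=(-0.468, 0.435)
t=4.250: state=(-0.288, 0.943)
t=4.500: state=(-0.030, 1.056)
t=4.750: state=(0.206, 0.773)
t=5.000: state=(0.337, 0.252)
t=5.250: state=(0.330, -0.288)
t=5.500: state=(0.207, -0.658)
t=5.750: state=(0.025, -0.745)
t=6.000: state=(-0.142, -0.552)
t=6.250: state=(-0.236, -0.185)
t=6.500: state=(-0.233, 0.199)
t=6.750: state=(-0.146, 0.463)
t=7.000: state=(-0.018, 0.526)
t=7.200: state=(0.079, 0.430)
compare at T: theta=0.079, omega=0.430

largest component: omega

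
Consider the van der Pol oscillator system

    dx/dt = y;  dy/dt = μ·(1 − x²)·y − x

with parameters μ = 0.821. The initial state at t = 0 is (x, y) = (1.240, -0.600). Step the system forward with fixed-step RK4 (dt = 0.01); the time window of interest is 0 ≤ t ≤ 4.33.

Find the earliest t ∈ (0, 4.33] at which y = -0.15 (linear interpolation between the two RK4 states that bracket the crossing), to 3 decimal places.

t=0.000: state=(1.240, -0.600)
step 1 (dt=0.01): k1=(-0.600, -0.975), k2=(-0.605, -0.974), k3=(-0.605, -0.974), k4=(-0.610, -0.972); state += dt/6·(k1+2k2+2k3+k4)
t=0.010: state=(1.234, -0.610)
t=0.020: state=(1.228, -0.619)
t=0.030: state=(1.222, -0.629)
continuing one RK4 step at a time; state shown every 20 steps (Δt=0.2):
t=0.200: state=(1.101, -0.792)
t=0.400: state=(0.923, -0.991)
t=0.600: state=(0.703, -1.215)
t=0.800: state=(0.434, -1.478)
t=1.000: state=(0.109, -1.778)
t=1.200: state=(-0.277, -2.073)
t=1.400: state=(-0.712, -2.239)
t=1.600: state=(-1.152, -2.093)
t=1.800: state=(-1.524, -1.579)
t=2.000: state=(-1.772, -0.897)
t=2.200: state=(-1.889, -0.303)
t=2.260: state=(-1.903, -0.159)
next step: t=2.270: state=(-1.904, -0.137) — y has crossed -0.15
linear interpolation between t=2.260 (-0.15944) and t=2.270 (-0.13721) → t≈2.264

t = 2.264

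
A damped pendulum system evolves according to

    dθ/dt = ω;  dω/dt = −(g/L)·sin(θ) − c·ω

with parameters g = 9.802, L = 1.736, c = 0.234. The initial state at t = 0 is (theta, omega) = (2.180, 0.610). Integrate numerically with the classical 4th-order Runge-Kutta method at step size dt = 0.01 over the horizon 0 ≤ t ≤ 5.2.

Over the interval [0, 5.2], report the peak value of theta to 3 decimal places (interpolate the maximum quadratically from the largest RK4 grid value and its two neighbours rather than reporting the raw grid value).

t=0.000: state=(2.180, 0.610)
step 1 (dt=0.01): k1=(0.610, -4.773), k2=(0.586, -4.758), k3=(0.586, -4.758), k4=(0.562, -4.743); state += dt/6·(k1+2k2+2k3+k4)
t=0.010: state=(2.186, 0.562)
t=0.020: state=(2.191, 0.515)
t=0.030: state=(2.196, 0.468)
continuing one RK4 step at a time; state shown every 20 steps (Δt=0.2):
t=0.200: state=(2.210, -0.303)
t=0.400: state=(2.059, -1.212)
t=0.600: state=(1.720, -2.194)
t=0.800: state=(1.180, -3.178)
t=1.000: state=(0.470, -3.832)
t=1.200: state=(-0.302, -3.742)
t=1.400: state=(-0.976, -2.911)
t=1.600: state=(-1.444, -1.747)
t=1.800: state=(-1.675, -0.567)
t=2.000: state=(-1.675, 0.554)
t=2.200: state=(-1.456, 1.630)
t=2.400: state=(-1.030, 2.597)
t=2.600: state=(-0.440, 3.214)
t=2.800: state=(0.212, 3.187)
t=3.000: state=(0.790, 2.506)
t=3.200: state=(1.190, 1.464)
t=3.400: state=(1.370, 0.335)
t=3.600: state=(1.327, -0.760)
t=3.800: state=(1.073, -1.757)
t=4.000: state=(0.640, -2.511)
t=4.200: state=(0.100, -2.793)
t=4.400: state=(-0.437, -2.475)
t=4.600: state=(-0.859, -1.688)
t=4.800: state=(-1.098, -0.687)
t=5.000: state=(-1.132, 0.343)
t=5.200: state=(-0.966, 1.291)
largest grid value and its neighbours: theta(0.120)=2.21959, theta(0.130)=2.21992, theta(0.140)=2.21979
parabola through these three points peaks at t≈0.132 with theta≈2.21993

max theta = 2.220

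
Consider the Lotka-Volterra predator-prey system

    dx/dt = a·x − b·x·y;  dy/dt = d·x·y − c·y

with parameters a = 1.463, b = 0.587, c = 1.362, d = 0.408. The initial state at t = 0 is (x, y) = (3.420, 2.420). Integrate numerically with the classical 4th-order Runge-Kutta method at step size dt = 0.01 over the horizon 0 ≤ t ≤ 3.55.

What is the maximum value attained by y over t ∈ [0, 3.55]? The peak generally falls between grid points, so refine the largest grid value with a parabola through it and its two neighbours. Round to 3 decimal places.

max y = 2.587

t=0.000: state=(3.420, 2.420)
step 1 (dt=0.01): k1=(0.145, 0.081), k2=(0.144, 0.081), k3=(0.144, 0.081), k4=(0.144, 0.082); state += dt/6·(k1+2k2+2k3+k4)
t=0.010: state=(3.421, 2.421)
t=0.020: state=(3.423, 2.422)
t=0.030: state=(3.424, 2.422)
continuing one RK4 step at a time; state shown every 20 steps (Δt=0.2):
t=0.200: state=(3.446, 2.439)
t=0.400: state=(3.463, 2.462)
t=0.600: state=(3.470, 2.488)
t=0.800: state=(3.466, 2.515)
t=1.000: state=(3.452, 2.540)
t=1.200: state=(3.428, 2.561)
t=1.400: state=(3.397, 2.577)
t=1.600: state=(3.362, 2.585)
t=1.800: state=(3.325, 2.587)
t=2.000: state=(3.289, 2.580)
t=2.200: state=(3.258, 2.566)
t=2.400: state=(3.233, 2.547)
t=2.600: state=(3.217, 2.523)
t=2.800: state=(3.210, 2.497)
t=3.000: state=(3.213, 2.472)
t=3.200: state=(3.226, 2.448)
t=3.400: state=(3.247, 2.427)
t=3.550: state=(3.267, 2.415)
largest grid value and its neighbours: y(1.720)=2.58704, y(1.730)=2.58704, y(1.740)=2.58703
parabola through these three points peaks at t≈1.726 with y≈2.58705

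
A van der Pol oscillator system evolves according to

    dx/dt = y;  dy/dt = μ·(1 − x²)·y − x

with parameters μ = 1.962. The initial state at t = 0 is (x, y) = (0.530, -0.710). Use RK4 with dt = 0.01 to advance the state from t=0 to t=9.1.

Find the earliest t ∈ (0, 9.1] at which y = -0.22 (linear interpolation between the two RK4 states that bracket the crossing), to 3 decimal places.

t = 1.392

t=0.000: state=(0.530, -0.710)
step 1 (dt=0.01): k1=(-0.710, -1.532), k2=(-0.718, -1.544), k3=(-0.718, -1.544), k4=(-0.725, -1.557); state += dt/6·(k1+2k2+2k3+k4)
t=0.010: state=(0.523, -0.725)
t=0.020: state=(0.515, -0.741)
t=0.030: state=(0.508, -0.757)
continuing one RK4 step at a time; state shown every 50 steps (Δt=0.5):
t=0.500: state=(-0.091, -1.966)
t=1.000: state=(-1.398, -2.386)
t=1.390: state=(-1.856, -0.225)
next step: t=1.400: state=(-1.858, -0.196) — y has crossed -0.22
linear interpolation between t=1.390 (-0.22494) and t=1.400 (-0.19625) → t≈1.392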